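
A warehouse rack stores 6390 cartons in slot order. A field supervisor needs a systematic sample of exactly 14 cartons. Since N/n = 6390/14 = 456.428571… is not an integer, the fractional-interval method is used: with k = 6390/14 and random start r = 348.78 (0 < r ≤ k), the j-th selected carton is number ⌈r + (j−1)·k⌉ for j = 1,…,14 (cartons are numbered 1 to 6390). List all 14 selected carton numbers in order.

349, 806, 1262, 1719, 2175, 2631, 3088, 3544, 4001, 4457, 4914, 5370, 5826, 6283

j=1: r + 0k = 348.78 → ⌈·⌉ = 349
j=2: r + 1k = 805.208571… → ⌈·⌉ = 806
j=3: r + 2k = 1261.637142… → ⌈·⌉ = 1262
j=4: r + 3k = 1718.065714… → ⌈·⌉ = 1719
j=5: r + 4k = 2174.494285… → ⌈·⌉ = 2175
j=6: r + 5k = 2630.922857… → ⌈·⌉ = 2631
j=7: r + 6k = 3087.351428… → ⌈·⌉ = 3088
j=8: r + 7k = 3543.78 → ⌈·⌉ = 3544
j=9: r + 8k = 4000.208571… → ⌈·⌉ = 4001
j=10: r + 9k = 4456.637142… → ⌈·⌉ = 4457
j=11: r + 10k = 4913.065714… → ⌈·⌉ = 4914
j=12: r + 11k = 5369.494285… → ⌈·⌉ = 5370
j=13: r + 12k = 5825.922857… → ⌈·⌉ = 5826
j=14: r + 13k = 6282.351428… → ⌈·⌉ = 6283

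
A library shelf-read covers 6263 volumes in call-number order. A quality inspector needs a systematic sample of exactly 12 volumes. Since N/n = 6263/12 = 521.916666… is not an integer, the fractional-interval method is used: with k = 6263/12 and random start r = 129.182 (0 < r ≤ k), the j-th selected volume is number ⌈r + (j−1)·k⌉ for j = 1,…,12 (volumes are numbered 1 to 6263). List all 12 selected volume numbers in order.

j=1: r + 0k = 129.182 → ⌈·⌉ = 130
j=2: r + 1k = 651.098666… → ⌈·⌉ = 652
j=3: r + 2k = 1173.015333… → ⌈·⌉ = 1174
j=4: r + 3k = 1694.932 → ⌈·⌉ = 1695
j=5: r + 4k = 2216.848666… → ⌈·⌉ = 2217
j=6: r + 5k = 2738.765333… → ⌈·⌉ = 2739
j=7: r + 6k = 3260.682 → ⌈·⌉ = 3261
j=8: r + 7k = 3782.598666… → ⌈·⌉ = 3783
j=9: r + 8k = 4304.515333… → ⌈·⌉ = 4305
j=10: r + 9k = 4826.432 → ⌈·⌉ = 4827
j=11: r + 10k = 5348.348666… → ⌈·⌉ = 5349
j=12: r + 11k = 5870.265333… → ⌈·⌉ = 5871

130, 652, 1174, 1695, 2217, 2739, 3261, 3783, 4305, 4827, 5349, 5871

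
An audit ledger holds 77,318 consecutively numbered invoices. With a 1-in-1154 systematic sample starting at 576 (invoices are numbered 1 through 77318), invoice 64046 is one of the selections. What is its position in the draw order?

56

k = 1154
position = (64046 − 576)/1154 + 1 = 63470/1154 + 1 = 55 + 1 = 56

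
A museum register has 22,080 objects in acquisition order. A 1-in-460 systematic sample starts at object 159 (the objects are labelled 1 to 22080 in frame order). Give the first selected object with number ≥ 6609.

k = 460
Steps past start: ⌈(6609 − 159)/460⌉ = ⌈6450/460⌉ = 15
Selected object: 159 + 15×460 = 7059

7059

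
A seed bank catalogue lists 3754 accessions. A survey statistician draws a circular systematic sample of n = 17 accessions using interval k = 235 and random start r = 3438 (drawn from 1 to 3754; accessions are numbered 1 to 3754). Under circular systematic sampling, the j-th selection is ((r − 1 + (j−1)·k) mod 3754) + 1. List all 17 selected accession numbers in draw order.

Selection 1: 3438
Selection 2: 3438 + 235 = 3673
Selection 3: 3673 + 235 = 3908 → 3908 − 3754 = 154
Selection 4: 154 + 235 = 389
Selection 5: 389 + 235 = 624
Selection 6: 624 + 235 = 859
Selection 7: 859 + 235 = 1094
Selection 8: 1094 + 235 = 1329
Selection 9: 1329 + 235 = 1564
Selection 10: 1564 + 235 = 1799
Selection 11: 1799 + 235 = 2034
Selection 12: 2034 + 235 = 2269
Selection 13: 2269 + 235 = 2504
Selection 14: 2504 + 235 = 2739
Selection 15: 2739 + 235 = 2974
Selection 16: 2974 + 235 = 3209
Selection 17: 3209 + 235 = 3444

3438, 3673, 154, 389, 624, 859, 1094, 1329, 1564, 1799, 2034, 2269, 2504, 2739, 2974, 3209, 3444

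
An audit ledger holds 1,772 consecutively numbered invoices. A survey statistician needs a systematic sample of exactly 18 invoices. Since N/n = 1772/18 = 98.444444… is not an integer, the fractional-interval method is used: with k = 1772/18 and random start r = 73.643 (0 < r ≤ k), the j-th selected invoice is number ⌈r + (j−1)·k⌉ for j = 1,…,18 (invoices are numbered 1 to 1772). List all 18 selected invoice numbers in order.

74, 173, 271, 369, 468, 566, 665, 763, 862, 960, 1059, 1157, 1255, 1354, 1452, 1551, 1649, 1748

j=1: r + 0k = 73.643 → ⌈·⌉ = 74
j=2: r + 1k = 172.087444… → ⌈·⌉ = 173
j=3: r + 2k = 270.531888… → ⌈·⌉ = 271
j=4: r + 3k = 368.976333… → ⌈·⌉ = 369
j=5: r + 4k = 467.420777… → ⌈·⌉ = 468
j=6: r + 5k = 565.865222… → ⌈·⌉ = 566
j=7: r + 6k = 664.309666… → ⌈·⌉ = 665
j=8: r + 7k = 762.754111… → ⌈·⌉ = 763
j=9: r + 8k = 861.198555… → ⌈·⌉ = 862
j=10: r + 9k = 959.643 → ⌈·⌉ = 960
j=11: r + 10k = 1058.087444… → ⌈·⌉ = 1059
j=12: r + 11k = 1156.531888… → ⌈·⌉ = 1157
j=13: r + 12k = 1254.976333… → ⌈·⌉ = 1255
j=14: r + 13k = 1353.420777… → ⌈·⌉ = 1354
j=15: r + 14k = 1451.865222… → ⌈·⌉ = 1452
j=16: r + 15k = 1550.309666… → ⌈·⌉ = 1551
j=17: r + 16k = 1648.754111… → ⌈·⌉ = 1649
j=18: r + 17k = 1747.198555… → ⌈·⌉ = 1748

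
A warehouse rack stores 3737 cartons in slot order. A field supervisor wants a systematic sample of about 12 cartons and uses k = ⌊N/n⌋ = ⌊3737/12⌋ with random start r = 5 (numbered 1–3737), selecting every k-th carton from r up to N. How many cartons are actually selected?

13

k = ⌊3737/12⌋ = 311
Achieved size = ⌊(3737 − 5)/311⌋ + 1 = ⌊3732/311⌋ + 1 = 12 + 1 = 13
(last selection: 5 + 12×311 = 3737 ≤ 3737; next would be 4048 > 3737)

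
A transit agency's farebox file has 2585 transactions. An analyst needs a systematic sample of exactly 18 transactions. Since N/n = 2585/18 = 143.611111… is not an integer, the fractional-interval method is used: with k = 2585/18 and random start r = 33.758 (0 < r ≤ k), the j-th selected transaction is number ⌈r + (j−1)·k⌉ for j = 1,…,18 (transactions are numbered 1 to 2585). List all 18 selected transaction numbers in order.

j=1: r + 0k = 33.758 → ⌈·⌉ = 34
j=2: r + 1k = 177.369111… → ⌈·⌉ = 178
j=3: r + 2k = 320.980222… → ⌈·⌉ = 321
j=4: r + 3k = 464.591333… → ⌈·⌉ = 465
j=5: r + 4k = 608.202444… → ⌈·⌉ = 609
j=6: r + 5k = 751.813555… → ⌈·⌉ = 752
j=7: r + 6k = 895.424666… → ⌈·⌉ = 896
j=8: r + 7k = 1039.035777… → ⌈·⌉ = 1040
j=9: r + 8k = 1182.646888… → ⌈·⌉ = 1183
j=10: r + 9k = 1326.258 → ⌈·⌉ = 1327
j=11: r + 10k = 1469.869111… → ⌈·⌉ = 1470
j=12: r + 11k = 1613.480222… → ⌈·⌉ = 1614
j=13: r + 12k = 1757.091333… → ⌈·⌉ = 1758
j=14: r + 13k = 1900.702444… → ⌈·⌉ = 1901
j=15: r + 14k = 2044.313555… → ⌈·⌉ = 2045
j=16: r + 15k = 2187.924666… → ⌈·⌉ = 2188
j=17: r + 16k = 2331.535777… → ⌈·⌉ = 2332
j=18: r + 17k = 2475.146888… → ⌈·⌉ = 2476

34, 178, 321, 465, 609, 752, 896, 1040, 1183, 1327, 1470, 1614, 1758, 1901, 2045, 2188, 2332, 2476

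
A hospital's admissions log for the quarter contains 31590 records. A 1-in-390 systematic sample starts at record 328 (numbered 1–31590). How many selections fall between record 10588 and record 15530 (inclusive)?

12

k = 390
First selection ≥ 10588: 328 + ⌈(10588−328)/390⌉·390 = 328 + 27×390 = 10858
Last selection ≤ 15530: 328 + ⌊(15530−328)/390⌋·390 = 328 + 38×390 = 15148
Count = 38 − 27 + 1 = 12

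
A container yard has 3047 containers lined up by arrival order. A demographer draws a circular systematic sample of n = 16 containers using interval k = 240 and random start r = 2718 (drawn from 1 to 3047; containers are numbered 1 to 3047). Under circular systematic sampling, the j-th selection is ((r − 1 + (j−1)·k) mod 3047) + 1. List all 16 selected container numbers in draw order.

Selection 1: 2718
Selection 2: 2718 + 240 = 2958
Selection 3: 2958 + 240 = 3198 → 3198 − 3047 = 151
Selection 4: 151 + 240 = 391
Selection 5: 391 + 240 = 631
Selection 6: 631 + 240 = 871
Selection 7: 871 + 240 = 1111
Selection 8: 1111 + 240 = 1351
Selection 9: 1351 + 240 = 1591
Selection 10: 1591 + 240 = 1831
Selection 11: 1831 + 240 = 2071
Selection 12: 2071 + 240 = 2311
Selection 13: 2311 + 240 = 2551
Selection 14: 2551 + 240 = 2791
Selection 15: 2791 + 240 = 3031
Selection 16: 3031 + 240 = 3271 → 3271 − 3047 = 224

2718, 2958, 151, 391, 631, 871, 1111, 1351, 1591, 1831, 2071, 2311, 2551, 2791, 3031, 224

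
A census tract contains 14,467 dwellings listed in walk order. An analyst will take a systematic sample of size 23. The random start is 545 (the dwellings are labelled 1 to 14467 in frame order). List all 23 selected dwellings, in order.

k = N/n = 14467/23 = 629
dwelling 1: 545
dwelling 2: 545 + 629 = 1174
dwelling 3: 1174 + 629 = 1803
dwelling 4: 1803 + 629 = 2432
dwelling 5: 2432 + 629 = 3061
dwelling 6: 3061 + 629 = 3690
dwelling 7: 3690 + 629 = 4319
dwelling 8: 4319 + 629 = 4948
dwelling 9: 4948 + 629 = 5577
dwelling 10: 5577 + 629 = 6206
dwelling 11: 6206 + 629 = 6835
dwelling 12: 6835 + 629 = 7464
dwelling 13: 7464 + 629 = 8093
dwelling 14: 8093 + 629 = 8722
dwelling 15: 8722 + 629 = 9351
dwelling 16: 9351 + 629 = 9980
dwelling 17: 9980 + 629 = 10609
dwelling 18: 10609 + 629 = 11238
dwelling 19: 11238 + 629 = 11867
dwelling 20: 11867 + 629 = 12496
dwelling 21: 12496 + 629 = 13125
dwelling 22: 13125 + 629 = 13754
dwelling 23: 13754 + 629 = 14383

545, 1174, 1803, 2432, 3061, 3690, 4319, 4948, 5577, 6206, 6835, 7464, 8093, 8722, 9351, 9980, 10609, 11238, 11867, 12496, 13125, 13754, 14383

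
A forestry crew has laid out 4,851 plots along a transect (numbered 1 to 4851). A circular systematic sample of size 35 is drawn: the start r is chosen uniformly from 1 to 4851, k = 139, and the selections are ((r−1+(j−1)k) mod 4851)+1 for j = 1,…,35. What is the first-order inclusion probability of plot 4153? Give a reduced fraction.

5/693

For each position j, as r ranges over 1…4851 the j-th selection hits every plot exactly once, so plot 4153 is selected for exactly 35 of the 4851 starts.
Inclusion probability = 35/4851 = 5/693.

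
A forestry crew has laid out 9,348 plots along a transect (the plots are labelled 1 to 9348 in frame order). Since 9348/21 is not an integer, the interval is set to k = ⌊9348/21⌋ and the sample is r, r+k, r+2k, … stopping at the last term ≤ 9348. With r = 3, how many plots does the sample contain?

22

k = ⌊9348/21⌋ = 445
Achieved size = ⌊(9348 − 3)/445⌋ + 1 = ⌊9345/445⌋ + 1 = 21 + 1 = 22
(last selection: 3 + 21×445 = 9348 ≤ 9348; next would be 9793 > 9348)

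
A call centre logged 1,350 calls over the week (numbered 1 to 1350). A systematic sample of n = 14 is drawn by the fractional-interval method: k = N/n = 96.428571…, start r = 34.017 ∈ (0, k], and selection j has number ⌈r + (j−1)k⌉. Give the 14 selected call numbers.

j=1: r + 0k = 34.017 → ⌈·⌉ = 35
j=2: r + 1k = 130.445571… → ⌈·⌉ = 131
j=3: r + 2k = 226.874142… → ⌈·⌉ = 227
j=4: r + 3k = 323.302714… → ⌈·⌉ = 324
j=5: r + 4k = 419.731285… → ⌈·⌉ = 420
j=6: r + 5k = 516.159857… → ⌈·⌉ = 517
j=7: r + 6k = 612.588428… → ⌈·⌉ = 613
j=8: r + 7k = 709.017 → ⌈·⌉ = 710
j=9: r + 8k = 805.445571… → ⌈·⌉ = 806
j=10: r + 9k = 901.874142… → ⌈·⌉ = 902
j=11: r + 10k = 998.302714… → ⌈·⌉ = 999
j=12: r + 11k = 1094.731285… → ⌈·⌉ = 1095
j=13: r + 12k = 1191.159857… → ⌈·⌉ = 1192
j=14: r + 13k = 1287.588428… → ⌈·⌉ = 1288

35, 131, 227, 324, 420, 517, 613, 710, 806, 902, 999, 1095, 1192, 1288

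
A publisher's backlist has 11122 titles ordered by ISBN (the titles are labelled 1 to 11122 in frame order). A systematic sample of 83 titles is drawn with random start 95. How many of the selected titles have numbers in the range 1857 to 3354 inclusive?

k = 11122/83 = 134
First selection ≥ 1857: 95 + ⌈(1857−95)/134⌉·134 = 95 + 14×134 = 1971
Last selection ≤ 3354: 95 + ⌊(3354−95)/134⌋·134 = 95 + 24×134 = 3311
Count = 24 − 14 + 1 = 11

11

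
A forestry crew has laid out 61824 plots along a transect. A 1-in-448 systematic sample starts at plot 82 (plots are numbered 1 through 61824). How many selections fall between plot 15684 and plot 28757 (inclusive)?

k = 448
First selection ≥ 15684: 82 + ⌈(15684−82)/448⌉·448 = 82 + 35×448 = 15762
Last selection ≤ 28757: 82 + ⌊(28757−82)/448⌋·448 = 82 + 64×448 = 28754
Count = 64 − 35 + 1 = 30

30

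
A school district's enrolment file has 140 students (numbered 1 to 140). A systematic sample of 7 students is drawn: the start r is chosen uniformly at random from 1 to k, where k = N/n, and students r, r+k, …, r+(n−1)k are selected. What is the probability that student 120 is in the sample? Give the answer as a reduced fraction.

1/20

k = 140/7 = 20.
Student 120 is selected iff r ≡ 120 (mod 20); exactly one such r in {1,…,20}.
Inclusion probability = 1/20.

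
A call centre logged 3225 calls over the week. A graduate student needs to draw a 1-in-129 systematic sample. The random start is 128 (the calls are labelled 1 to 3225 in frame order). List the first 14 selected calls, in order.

128, 257, 386, 515, 644, 773, 902, 1031, 1160, 1289, 1418, 1547, 1676, 1805

call 1: 128
call 2: 128 + 129 = 257
call 3: 257 + 129 = 386
call 4: 386 + 129 = 515
call 5: 515 + 129 = 644
call 6: 644 + 129 = 773
call 7: 773 + 129 = 902
call 8: 902 + 129 = 1031
call 9: 1031 + 129 = 1160
call 10: 1160 + 129 = 1289
call 11: 1289 + 129 = 1418
call 12: 1418 + 129 = 1547
call 13: 1547 + 129 = 1676
call 14: 1676 + 129 = 1805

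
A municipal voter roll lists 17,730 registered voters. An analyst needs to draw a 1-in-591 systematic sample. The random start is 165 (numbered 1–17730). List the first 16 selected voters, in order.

voter 1: 165
voter 2: 165 + 591 = 756
voter 3: 756 + 591 = 1347
voter 4: 1347 + 591 = 1938
voter 5: 1938 + 591 = 2529
voter 6: 2529 + 591 = 3120
voter 7: 3120 + 591 = 3711
voter 8: 3711 + 591 = 4302
voter 9: 4302 + 591 = 4893
voter 10: 4893 + 591 = 5484
voter 11: 5484 + 591 = 6075
voter 12: 6075 + 591 = 6666
voter 13: 6666 + 591 = 7257
voter 14: 7257 + 591 = 7848
voter 15: 7848 + 591 = 8439
voter 16: 8439 + 591 = 9030

165, 756, 1347, 1938, 2529, 3120, 3711, 4302, 4893, 5484, 6075, 6666, 7257, 7848, 8439, 9030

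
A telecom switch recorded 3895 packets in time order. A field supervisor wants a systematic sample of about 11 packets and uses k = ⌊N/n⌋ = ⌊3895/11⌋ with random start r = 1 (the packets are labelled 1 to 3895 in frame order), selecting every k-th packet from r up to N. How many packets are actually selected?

k = ⌊3895/11⌋ = 354
Achieved size = ⌊(3895 − 1)/354⌋ + 1 = ⌊3894/354⌋ + 1 = 11 + 1 = 12
(last selection: 1 + 11×354 = 3895 ≤ 3895; next would be 4249 > 3895)

12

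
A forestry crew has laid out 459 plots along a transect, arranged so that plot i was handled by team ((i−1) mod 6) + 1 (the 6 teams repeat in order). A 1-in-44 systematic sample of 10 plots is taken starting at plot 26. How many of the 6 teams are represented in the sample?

Consecutive selections differ by k = 44, so their team numbers differ by 44 mod 6 = 2.
gcd(44, 6) = 2, so the sample visits 6/2 = 3 distinct residues mod 6.
Start 26 is team 2; the teams hit are 2, 4, 6.

3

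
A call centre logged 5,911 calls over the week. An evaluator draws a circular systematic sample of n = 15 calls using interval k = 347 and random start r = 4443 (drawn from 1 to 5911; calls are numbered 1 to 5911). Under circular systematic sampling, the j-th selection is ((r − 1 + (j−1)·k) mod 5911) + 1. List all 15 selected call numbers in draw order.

4443, 4790, 5137, 5484, 5831, 267, 614, 961, 1308, 1655, 2002, 2349, 2696, 3043, 3390

Selection 1: 4443
Selection 2: 4443 + 347 = 4790
Selection 3: 4790 + 347 = 5137
Selection 4: 5137 + 347 = 5484
Selection 5: 5484 + 347 = 5831
Selection 6: 5831 + 347 = 6178 → 6178 − 5911 = 267
Selection 7: 267 + 347 = 614
Selection 8: 614 + 347 = 961
Selection 9: 961 + 347 = 1308
Selection 10: 1308 + 347 = 1655
Selection 11: 1655 + 347 = 2002
Selection 12: 2002 + 347 = 2349
Selection 13: 2349 + 347 = 2696
Selection 14: 2696 + 347 = 3043
Selection 15: 3043 + 347 = 3390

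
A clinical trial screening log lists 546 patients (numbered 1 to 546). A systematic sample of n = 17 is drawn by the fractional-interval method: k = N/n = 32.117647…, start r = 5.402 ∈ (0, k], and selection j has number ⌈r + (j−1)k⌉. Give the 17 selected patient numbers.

j=1: r + 0k = 5.402 → ⌈·⌉ = 6
j=2: r + 1k = 37.519647… → ⌈·⌉ = 38
j=3: r + 2k = 69.637294… → ⌈·⌉ = 70
j=4: r + 3k = 101.754941… → ⌈·⌉ = 102
j=5: r + 4k = 133.872588… → ⌈·⌉ = 134
j=6: r + 5k = 165.990235… → ⌈·⌉ = 166
j=7: r + 6k = 198.107882… → ⌈·⌉ = 199
j=8: r + 7k = 230.225529… → ⌈·⌉ = 231
j=9: r + 8k = 262.343176… → ⌈·⌉ = 263
j=10: r + 9k = 294.460823… → ⌈·⌉ = 295
j=11: r + 10k = 326.578470… → ⌈·⌉ = 327
j=12: r + 11k = 358.696117… → ⌈·⌉ = 359
j=13: r + 12k = 390.813764… → ⌈·⌉ = 391
j=14: r + 13k = 422.931411… → ⌈·⌉ = 423
j=15: r + 14k = 455.049058… → ⌈·⌉ = 456
j=16: r + 15k = 487.166705… → ⌈·⌉ = 488
j=17: r + 16k = 519.284352… → ⌈·⌉ = 520

6, 38, 70, 102, 134, 166, 199, 231, 263, 295, 327, 359, 391, 423, 456, 488, 520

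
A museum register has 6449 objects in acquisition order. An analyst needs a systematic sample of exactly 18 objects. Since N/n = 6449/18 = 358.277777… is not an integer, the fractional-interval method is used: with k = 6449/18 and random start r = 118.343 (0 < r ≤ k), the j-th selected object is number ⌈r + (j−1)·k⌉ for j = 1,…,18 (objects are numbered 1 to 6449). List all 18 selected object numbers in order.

119, 477, 835, 1194, 1552, 1910, 2269, 2627, 2985, 3343, 3702, 4060, 4418, 4776, 5135, 5493, 5851, 6210

j=1: r + 0k = 118.343 → ⌈·⌉ = 119
j=2: r + 1k = 476.620777… → ⌈·⌉ = 477
j=3: r + 2k = 834.898555… → ⌈·⌉ = 835
j=4: r + 3k = 1193.176333… → ⌈·⌉ = 1194
j=5: r + 4k = 1551.454111… → ⌈·⌉ = 1552
j=6: r + 5k = 1909.731888… → ⌈·⌉ = 1910
j=7: r + 6k = 2268.009666… → ⌈·⌉ = 2269
j=8: r + 7k = 2626.287444… → ⌈·⌉ = 2627
j=9: r + 8k = 2984.565222… → ⌈·⌉ = 2985
j=10: r + 9k = 3342.843 → ⌈·⌉ = 3343
j=11: r + 10k = 3701.120777… → ⌈·⌉ = 3702
j=12: r + 11k = 4059.398555… → ⌈·⌉ = 4060
j=13: r + 12k = 4417.676333… → ⌈·⌉ = 4418
j=14: r + 13k = 4775.954111… → ⌈·⌉ = 4776
j=15: r + 14k = 5134.231888… → ⌈·⌉ = 5135
j=16: r + 15k = 5492.509666… → ⌈·⌉ = 5493
j=17: r + 16k = 5850.787444… → ⌈·⌉ = 5851
j=18: r + 17k = 6209.065222… → ⌈·⌉ = 6210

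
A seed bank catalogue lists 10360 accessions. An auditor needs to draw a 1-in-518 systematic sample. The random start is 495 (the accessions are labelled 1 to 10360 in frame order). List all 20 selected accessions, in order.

accession 1: 495
accession 2: 495 + 518 = 1013
accession 3: 1013 + 518 = 1531
accession 4: 1531 + 518 = 2049
accession 5: 2049 + 518 = 2567
accession 6: 2567 + 518 = 3085
accession 7: 3085 + 518 = 3603
accession 8: 3603 + 518 = 4121
accession 9: 4121 + 518 = 4639
accession 10: 4639 + 518 = 5157
accession 11: 5157 + 518 = 5675
accession 12: 5675 + 518 = 6193
accession 13: 6193 + 518 = 6711
accession 14: 6711 + 518 = 7229
accession 15: 7229 + 518 = 7747
accession 16: 7747 + 518 = 8265
accession 17: 8265 + 518 = 8783
accession 18: 8783 + 518 = 9301
accession 19: 9301 + 518 = 9819
accession 20: 9819 + 518 = 10337

495, 1013, 1531, 2049, 2567, 3085, 3603, 4121, 4639, 5157, 5675, 6193, 6711, 7229, 7747, 8265, 8783, 9301, 9819, 10337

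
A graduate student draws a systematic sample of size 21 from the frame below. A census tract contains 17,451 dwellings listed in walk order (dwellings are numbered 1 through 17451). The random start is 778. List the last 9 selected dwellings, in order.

k = N/n = 17451/21 = 831
13th selection = 778 + 12×831 = 10750
14th: 10750 + 831 = 11581
15th: 11581 + 831 = 12412
16th: 12412 + 831 = 13243
17th: 13243 + 831 = 14074
18th: 14074 + 831 = 14905
19th: 14905 + 831 = 15736
20th: 15736 + 831 = 16567
21st: 16567 + 831 = 17398

10750, 11581, 12412, 13243, 14074, 14905, 15736, 16567, 17398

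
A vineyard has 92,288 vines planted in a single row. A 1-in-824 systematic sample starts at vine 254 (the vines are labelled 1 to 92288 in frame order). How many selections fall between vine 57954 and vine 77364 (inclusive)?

k = 824
First selection ≥ 57954: 254 + ⌈(57954−254)/824⌉·824 = 254 + 71×824 = 58758
Last selection ≤ 77364: 254 + ⌊(77364−254)/824⌋·824 = 254 + 93×824 = 76886
Count = 93 − 71 + 1 = 23

23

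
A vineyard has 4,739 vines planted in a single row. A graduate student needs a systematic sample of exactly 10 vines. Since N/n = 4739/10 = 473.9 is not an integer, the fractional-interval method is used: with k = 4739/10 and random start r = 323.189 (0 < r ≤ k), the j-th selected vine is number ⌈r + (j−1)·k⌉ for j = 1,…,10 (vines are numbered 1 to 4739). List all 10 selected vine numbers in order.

j=1: r + 0k = 323.189 → ⌈·⌉ = 324
j=2: r + 1k = 797.089 → ⌈·⌉ = 798
j=3: r + 2k = 1270.989 → ⌈·⌉ = 1271
j=4: r + 3k = 1744.889 → ⌈·⌉ = 1745
j=5: r + 4k = 2218.789 → ⌈·⌉ = 2219
j=6: r + 5k = 2692.689 → ⌈·⌉ = 2693
j=7: r + 6k = 3166.589 → ⌈·⌉ = 3167
j=8: r + 7k = 3640.489 → ⌈·⌉ = 3641
j=9: r + 8k = 4114.389 → ⌈·⌉ = 4115
j=10: r + 9k = 4588.289 → ⌈·⌉ = 4589

324, 798, 1271, 1745, 2219, 2693, 3167, 3641, 4115, 4589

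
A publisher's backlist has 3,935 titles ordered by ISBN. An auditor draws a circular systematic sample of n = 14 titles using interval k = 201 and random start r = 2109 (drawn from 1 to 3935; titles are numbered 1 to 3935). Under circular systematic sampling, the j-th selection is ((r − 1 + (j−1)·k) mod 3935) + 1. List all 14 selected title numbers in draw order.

Selection 1: 2109
Selection 2: 2109 + 201 = 2310
Selection 3: 2310 + 201 = 2511
Selection 4: 2511 + 201 = 2712
Selection 5: 2712 + 201 = 2913
Selection 6: 2913 + 201 = 3114
Selection 7: 3114 + 201 = 3315
Selection 8: 3315 + 201 = 3516
Selection 9: 3516 + 201 = 3717
Selection 10: 3717 + 201 = 3918
Selection 11: 3918 + 201 = 4119 → 4119 − 3935 = 184
Selection 12: 184 + 201 = 385
Selection 13: 385 + 201 = 586
Selection 14: 586 + 201 = 787

2109, 2310, 2511, 2712, 2913, 3114, 3315, 3516, 3717, 3918, 184, 385, 586, 787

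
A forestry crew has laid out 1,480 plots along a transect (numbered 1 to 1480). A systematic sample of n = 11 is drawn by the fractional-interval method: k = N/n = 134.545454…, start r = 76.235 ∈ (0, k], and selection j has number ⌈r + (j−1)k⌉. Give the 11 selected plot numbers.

77, 211, 346, 480, 615, 749, 884, 1019, 1153, 1288, 1422

j=1: r + 0k = 76.235 → ⌈·⌉ = 77
j=2: r + 1k = 210.780454… → ⌈·⌉ = 211
j=3: r + 2k = 345.325909… → ⌈·⌉ = 346
j=4: r + 3k = 479.871363… → ⌈·⌉ = 480
j=5: r + 4k = 614.416818… → ⌈·⌉ = 615
j=6: r + 5k = 748.962272… → ⌈·⌉ = 749
j=7: r + 6k = 883.507727… → ⌈·⌉ = 884
j=8: r + 7k = 1018.053181… → ⌈·⌉ = 1019
j=9: r + 8k = 1152.598636… → ⌈·⌉ = 1153
j=10: r + 9k = 1287.144090… → ⌈·⌉ = 1288
j=11: r + 10k = 1421.689545… → ⌈·⌉ = 1422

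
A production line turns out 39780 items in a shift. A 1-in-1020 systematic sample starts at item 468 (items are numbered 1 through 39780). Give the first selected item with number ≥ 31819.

k = 1020
Steps past start: ⌈(31819 − 468)/1020⌉ = ⌈31351/1020⌉ = 31
Selected item: 468 + 31×1020 = 32088

32088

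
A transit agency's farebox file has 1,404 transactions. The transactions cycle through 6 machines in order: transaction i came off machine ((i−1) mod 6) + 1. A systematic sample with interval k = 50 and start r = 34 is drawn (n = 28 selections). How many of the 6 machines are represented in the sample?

3

Consecutive selections differ by k = 50, so their machine numbers differ by 50 mod 6 = 2.
gcd(50, 6) = 2, so the sample visits 6/2 = 3 distinct residues mod 6.
Start 34 is machine 4; the machines hit are 2, 4, 6.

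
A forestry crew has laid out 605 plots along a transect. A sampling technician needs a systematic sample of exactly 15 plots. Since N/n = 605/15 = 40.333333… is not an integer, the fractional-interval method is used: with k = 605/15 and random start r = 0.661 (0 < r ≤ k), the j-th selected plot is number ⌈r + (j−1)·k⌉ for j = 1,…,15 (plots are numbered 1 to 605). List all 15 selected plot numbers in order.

1, 41, 82, 122, 162, 203, 243, 283, 324, 364, 404, 445, 485, 525, 566

j=1: r + 0k = 0.661 → ⌈·⌉ = 1
j=2: r + 1k = 40.994333… → ⌈·⌉ = 41
j=3: r + 2k = 81.327666… → ⌈·⌉ = 82
j=4: r + 3k = 121.661 → ⌈·⌉ = 122
j=5: r + 4k = 161.994333… → ⌈·⌉ = 162
j=6: r + 5k = 202.327666… → ⌈·⌉ = 203
j=7: r + 6k = 242.661 → ⌈·⌉ = 243
j=8: r + 7k = 282.994333… → ⌈·⌉ = 283
j=9: r + 8k = 323.327666… → ⌈·⌉ = 324
j=10: r + 9k = 363.661 → ⌈·⌉ = 364
j=11: r + 10k = 403.994333… → ⌈·⌉ = 404
j=12: r + 11k = 444.327666… → ⌈·⌉ = 445
j=13: r + 12k = 484.661 → ⌈·⌉ = 485
j=14: r + 13k = 524.994333… → ⌈·⌉ = 525
j=15: r + 14k = 565.327666… → ⌈·⌉ = 566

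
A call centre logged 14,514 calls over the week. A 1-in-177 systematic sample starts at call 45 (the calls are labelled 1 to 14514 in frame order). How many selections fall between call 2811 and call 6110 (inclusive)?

k = 177
First selection ≥ 2811: 45 + ⌈(2811−45)/177⌉·177 = 45 + 16×177 = 2877
Last selection ≤ 6110: 45 + ⌊(6110−45)/177⌋·177 = 45 + 34×177 = 6063
Count = 34 − 16 + 1 = 19

19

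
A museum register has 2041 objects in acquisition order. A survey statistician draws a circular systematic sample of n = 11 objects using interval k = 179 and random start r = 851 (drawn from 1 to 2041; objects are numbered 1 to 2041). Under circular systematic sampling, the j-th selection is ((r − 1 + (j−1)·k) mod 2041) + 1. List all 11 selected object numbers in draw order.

851, 1030, 1209, 1388, 1567, 1746, 1925, 63, 242, 421, 600

Selection 1: 851
Selection 2: 851 + 179 = 1030
Selection 3: 1030 + 179 = 1209
Selection 4: 1209 + 179 = 1388
Selection 5: 1388 + 179 = 1567
Selection 6: 1567 + 179 = 1746
Selection 7: 1746 + 179 = 1925
Selection 8: 1925 + 179 = 2104 → 2104 − 2041 = 63
Selection 9: 63 + 179 = 242
Selection 10: 242 + 179 = 421
Selection 11: 421 + 179 = 600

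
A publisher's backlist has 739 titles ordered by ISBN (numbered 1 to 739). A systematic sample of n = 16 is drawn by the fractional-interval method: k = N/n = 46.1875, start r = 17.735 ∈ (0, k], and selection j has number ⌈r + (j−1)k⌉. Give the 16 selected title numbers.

18, 64, 111, 157, 203, 249, 295, 342, 388, 434, 480, 526, 572, 619, 665, 711

j=1: r + 0k = 17.735 → ⌈·⌉ = 18
j=2: r + 1k = 63.9225 → ⌈·⌉ = 64
j=3: r + 2k = 110.11 → ⌈·⌉ = 111
j=4: r + 3k = 156.2975 → ⌈·⌉ = 157
j=5: r + 4k = 202.485 → ⌈·⌉ = 203
j=6: r + 5k = 248.6725 → ⌈·⌉ = 249
j=7: r + 6k = 294.86 → ⌈·⌉ = 295
j=8: r + 7k = 341.0475 → ⌈·⌉ = 342
j=9: r + 8k = 387.235 → ⌈·⌉ = 388
j=10: r + 9k = 433.4225 → ⌈·⌉ = 434
j=11: r + 10k = 479.61 → ⌈·⌉ = 480
j=12: r + 11k = 525.7975 → ⌈·⌉ = 526
j=13: r + 12k = 571.985 → ⌈·⌉ = 572
j=14: r + 13k = 618.1725 → ⌈·⌉ = 619
j=15: r + 14k = 664.36 → ⌈·⌉ = 665
j=16: r + 15k = 710.5475 → ⌈·⌉ = 711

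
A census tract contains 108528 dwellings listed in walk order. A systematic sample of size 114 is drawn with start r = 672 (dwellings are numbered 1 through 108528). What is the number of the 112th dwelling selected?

k = 108528/114 = 952
112th selection = r + (112−1)·k = 672 + 111×952 = 672 + 105672 = 106344

106344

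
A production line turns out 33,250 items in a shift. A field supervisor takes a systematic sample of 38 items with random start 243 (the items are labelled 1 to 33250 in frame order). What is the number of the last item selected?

k = 33250/38 = 875
38th selection = r + (38−1)·k = 243 + 37×875 = 243 + 32375 = 32618

32618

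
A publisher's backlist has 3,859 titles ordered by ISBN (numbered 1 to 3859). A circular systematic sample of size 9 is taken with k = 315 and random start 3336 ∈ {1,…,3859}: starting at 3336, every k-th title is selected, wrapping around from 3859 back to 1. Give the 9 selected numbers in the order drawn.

3336, 3651, 107, 422, 737, 1052, 1367, 1682, 1997

Selection 1: 3336
Selection 2: 3336 + 315 = 3651
Selection 3: 3651 + 315 = 3966 → 3966 − 3859 = 107
Selection 4: 107 + 315 = 422
Selection 5: 422 + 315 = 737
Selection 6: 737 + 315 = 1052
Selection 7: 1052 + 315 = 1367
Selection 8: 1367 + 315 = 1682
Selection 9: 1682 + 315 = 1997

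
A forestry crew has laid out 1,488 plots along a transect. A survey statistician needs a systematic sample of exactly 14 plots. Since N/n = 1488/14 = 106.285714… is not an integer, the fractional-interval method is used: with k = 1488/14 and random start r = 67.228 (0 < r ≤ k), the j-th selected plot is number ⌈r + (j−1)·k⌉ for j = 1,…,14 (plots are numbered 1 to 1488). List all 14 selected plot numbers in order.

68, 174, 280, 387, 493, 599, 705, 812, 918, 1024, 1131, 1237, 1343, 1449

j=1: r + 0k = 67.228 → ⌈·⌉ = 68
j=2: r + 1k = 173.513714… → ⌈·⌉ = 174
j=3: r + 2k = 279.799428… → ⌈·⌉ = 280
j=4: r + 3k = 386.085142… → ⌈·⌉ = 387
j=5: r + 4k = 492.370857… → ⌈·⌉ = 493
j=6: r + 5k = 598.656571… → ⌈·⌉ = 599
j=7: r + 6k = 704.942285… → ⌈·⌉ = 705
j=8: r + 7k = 811.228 → ⌈·⌉ = 812
j=9: r + 8k = 917.513714… → ⌈·⌉ = 918
j=10: r + 9k = 1023.799428… → ⌈·⌉ = 1024
j=11: r + 10k = 1130.085142… → ⌈·⌉ = 1131
j=12: r + 11k = 1236.370857… → ⌈·⌉ = 1237
j=13: r + 12k = 1342.656571… → ⌈·⌉ = 1343
j=14: r + 13k = 1448.942285… → ⌈·⌉ = 1449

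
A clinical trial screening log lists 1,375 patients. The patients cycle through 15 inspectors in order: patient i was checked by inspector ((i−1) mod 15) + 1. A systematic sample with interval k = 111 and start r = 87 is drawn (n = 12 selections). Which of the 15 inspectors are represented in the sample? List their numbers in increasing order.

3, 6, 9, 12, 15

Consecutive selections differ by k = 111, so their inspector numbers differ by 111 mod 15 = 6.
gcd(111, 15) = 3, so the sample visits 15/3 = 5 distinct residues mod 15.
Start 87 is inspector 12; the inspectors hit are 3, 6, 9, 12, 15.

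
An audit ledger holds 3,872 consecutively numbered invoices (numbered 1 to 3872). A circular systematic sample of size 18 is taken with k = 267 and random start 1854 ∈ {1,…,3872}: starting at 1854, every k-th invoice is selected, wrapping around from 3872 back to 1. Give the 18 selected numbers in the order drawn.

Selection 1: 1854
Selection 2: 1854 + 267 = 2121
Selection 3: 2121 + 267 = 2388
Selection 4: 2388 + 267 = 2655
Selection 5: 2655 + 267 = 2922
Selection 6: 2922 + 267 = 3189
Selection 7: 3189 + 267 = 3456
Selection 8: 3456 + 267 = 3723
Selection 9: 3723 + 267 = 3990 → 3990 − 3872 = 118
Selection 10: 118 + 267 = 385
Selection 11: 385 + 267 = 652
Selection 12: 652 + 267 = 919
Selection 13: 919 + 267 = 1186
Selection 14: 1186 + 267 = 1453
Selection 15: 1453 + 267 = 1720
Selection 16: 1720 + 267 = 1987
Selection 17: 1987 + 267 = 2254
Selection 18: 2254 + 267 = 2521

1854, 2121, 2388, 2655, 2922, 3189, 3456, 3723, 118, 385, 652, 919, 1186, 1453, 1720, 1987, 2254, 2521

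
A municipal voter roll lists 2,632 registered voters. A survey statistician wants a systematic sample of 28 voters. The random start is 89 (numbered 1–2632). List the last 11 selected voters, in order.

k = N/n = 2632/28 = 94
18th selection = 89 + 17×94 = 1687
19th: 1687 + 94 = 1781
20th: 1781 + 94 = 1875
21st: 1875 + 94 = 1969
22nd: 1969 + 94 = 2063
23rd: 2063 + 94 = 2157
24th: 2157 + 94 = 2251
25th: 2251 + 94 = 2345
26th: 2345 + 94 = 2439
27th: 2439 + 94 = 2533
28th: 2533 + 94 = 2627

1687, 1781, 1875, 1969, 2063, 2157, 2251, 2345, 2439, 2533, 2627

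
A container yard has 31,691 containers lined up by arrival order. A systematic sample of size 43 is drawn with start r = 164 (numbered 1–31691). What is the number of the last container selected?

31118

k = 31691/43 = 737
43rd selection = r + (43−1)·k = 164 + 42×737 = 164 + 30954 = 31118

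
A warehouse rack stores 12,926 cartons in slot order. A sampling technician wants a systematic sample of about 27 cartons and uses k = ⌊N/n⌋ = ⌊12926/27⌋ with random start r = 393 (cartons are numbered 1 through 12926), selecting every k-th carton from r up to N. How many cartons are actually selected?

k = ⌊12926/27⌋ = 478
Achieved size = ⌊(12926 − 393)/478⌋ + 1 = ⌊12533/478⌋ + 1 = 26 + 1 = 27
(last selection: 393 + 26×478 = 12821 ≤ 12926; next would be 13299 > 12926)

27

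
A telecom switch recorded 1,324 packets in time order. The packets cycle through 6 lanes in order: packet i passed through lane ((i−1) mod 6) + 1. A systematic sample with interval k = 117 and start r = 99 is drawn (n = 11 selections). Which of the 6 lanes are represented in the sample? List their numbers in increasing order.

3, 6

Consecutive selections differ by k = 117, so their lane numbers differ by 117 mod 6 = 3.
gcd(117, 6) = 3, so the sample visits 6/3 = 2 distinct residues mod 6.
Start 99 is lane 3; the lanes hit are 3, 6.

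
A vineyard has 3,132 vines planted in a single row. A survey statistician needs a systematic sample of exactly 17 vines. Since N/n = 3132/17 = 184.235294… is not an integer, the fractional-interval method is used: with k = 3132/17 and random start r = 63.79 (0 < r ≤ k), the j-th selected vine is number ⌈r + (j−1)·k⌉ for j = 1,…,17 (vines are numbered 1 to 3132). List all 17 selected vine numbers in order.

j=1: r + 0k = 63.79 → ⌈·⌉ = 64
j=2: r + 1k = 248.025294… → ⌈·⌉ = 249
j=3: r + 2k = 432.260588… → ⌈·⌉ = 433
j=4: r + 3k = 616.495882… → ⌈·⌉ = 617
j=5: r + 4k = 800.731176… → ⌈·⌉ = 801
j=6: r + 5k = 984.966470… → ⌈·⌉ = 985
j=7: r + 6k = 1169.201764… → ⌈·⌉ = 1170
j=8: r + 7k = 1353.437058… → ⌈·⌉ = 1354
j=9: r + 8k = 1537.672352… → ⌈·⌉ = 1538
j=10: r + 9k = 1721.907647… → ⌈·⌉ = 1722
j=11: r + 10k = 1906.142941… → ⌈·⌉ = 1907
j=12: r + 11k = 2090.378235… → ⌈·⌉ = 2091
j=13: r + 12k = 2274.613529… → ⌈·⌉ = 2275
j=14: r + 13k = 2458.848823… → ⌈·⌉ = 2459
j=15: r + 14k = 2643.084117… → ⌈·⌉ = 2644
j=16: r + 15k = 2827.319411… → ⌈·⌉ = 2828
j=17: r + 16k = 3011.554705… → ⌈·⌉ = 3012

64, 249, 433, 617, 801, 985, 1170, 1354, 1538, 1722, 1907, 2091, 2275, 2459, 2644, 2828, 3012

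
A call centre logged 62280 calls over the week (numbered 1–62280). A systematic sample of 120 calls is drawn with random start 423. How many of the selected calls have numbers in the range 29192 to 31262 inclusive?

4

k = 62280/120 = 519
First selection ≥ 29192: 423 + ⌈(29192−423)/519⌉·519 = 423 + 56×519 = 29487
Last selection ≤ 31262: 423 + ⌊(31262−423)/519⌋·519 = 423 + 59×519 = 31044
Count = 59 − 56 + 1 = 4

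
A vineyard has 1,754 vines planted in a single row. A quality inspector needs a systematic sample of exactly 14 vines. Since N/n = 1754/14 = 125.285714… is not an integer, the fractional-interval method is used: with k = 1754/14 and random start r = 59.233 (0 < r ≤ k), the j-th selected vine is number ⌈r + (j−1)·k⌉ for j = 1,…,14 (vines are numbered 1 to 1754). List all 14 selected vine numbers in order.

j=1: r + 0k = 59.233 → ⌈·⌉ = 60
j=2: r + 1k = 184.518714… → ⌈·⌉ = 185
j=3: r + 2k = 309.804428… → ⌈·⌉ = 310
j=4: r + 3k = 435.090142… → ⌈·⌉ = 436
j=5: r + 4k = 560.375857… → ⌈·⌉ = 561
j=6: r + 5k = 685.661571… → ⌈·⌉ = 686
j=7: r + 6k = 810.947285… → ⌈·⌉ = 811
j=8: r + 7k = 936.233 → ⌈·⌉ = 937
j=9: r + 8k = 1061.518714… → ⌈·⌉ = 1062
j=10: r + 9k = 1186.804428… → ⌈·⌉ = 1187
j=11: r + 10k = 1312.090142… → ⌈·⌉ = 1313
j=12: r + 11k = 1437.375857… → ⌈·⌉ = 1438
j=13: r + 12k = 1562.661571… → ⌈·⌉ = 1563
j=14: r + 13k = 1687.947285… → ⌈·⌉ = 1688

60, 185, 310, 436, 561, 686, 811, 937, 1062, 1187, 1313, 1438, 1563, 1688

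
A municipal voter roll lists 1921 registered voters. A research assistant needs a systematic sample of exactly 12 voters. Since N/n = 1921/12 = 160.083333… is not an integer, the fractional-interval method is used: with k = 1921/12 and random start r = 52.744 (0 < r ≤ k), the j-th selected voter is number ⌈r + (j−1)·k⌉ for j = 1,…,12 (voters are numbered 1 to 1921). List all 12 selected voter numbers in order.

53, 213, 373, 533, 694, 854, 1014, 1174, 1334, 1494, 1654, 1814

j=1: r + 0k = 52.744 → ⌈·⌉ = 53
j=2: r + 1k = 212.827333… → ⌈·⌉ = 213
j=3: r + 2k = 372.910666… → ⌈·⌉ = 373
j=4: r + 3k = 532.994 → ⌈·⌉ = 533
j=5: r + 4k = 693.077333… → ⌈·⌉ = 694
j=6: r + 5k = 853.160666… → ⌈·⌉ = 854
j=7: r + 6k = 1013.244 → ⌈·⌉ = 1014
j=8: r + 7k = 1173.327333… → ⌈·⌉ = 1174
j=9: r + 8k = 1333.410666… → ⌈·⌉ = 1334
j=10: r + 9k = 1493.494 → ⌈·⌉ = 1494
j=11: r + 10k = 1653.577333… → ⌈·⌉ = 1654
j=12: r + 11k = 1813.660666… → ⌈·⌉ = 1814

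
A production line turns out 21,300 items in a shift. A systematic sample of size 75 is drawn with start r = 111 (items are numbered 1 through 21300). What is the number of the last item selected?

k = 21300/75 = 284
75th selection = r + (75−1)·k = 111 + 74×284 = 111 + 21016 = 21127

21127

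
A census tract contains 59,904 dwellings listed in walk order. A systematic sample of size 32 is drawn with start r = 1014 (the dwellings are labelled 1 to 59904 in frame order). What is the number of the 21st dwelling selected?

38454

k = 59904/32 = 1872
21st selection = r + (21−1)·k = 1014 + 20×1872 = 1014 + 37440 = 38454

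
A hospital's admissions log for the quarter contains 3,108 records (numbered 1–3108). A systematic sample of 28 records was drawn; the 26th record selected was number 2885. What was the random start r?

110

k = 3108/28 = 111
r = 2885 − (26−1)×111 = 2885 − 2775 = 110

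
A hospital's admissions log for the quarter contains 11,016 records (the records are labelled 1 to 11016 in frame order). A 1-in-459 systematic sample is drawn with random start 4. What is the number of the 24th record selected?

k = 459
24th selection = r + (24−1)·k = 4 + 23×459 = 4 + 10557 = 10561

10561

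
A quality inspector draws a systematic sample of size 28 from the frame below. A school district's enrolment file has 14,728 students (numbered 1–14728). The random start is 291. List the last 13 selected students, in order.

8181, 8707, 9233, 9759, 10285, 10811, 11337, 11863, 12389, 12915, 13441, 13967, 14493

k = N/n = 14728/28 = 526
16th selection = 291 + 15×526 = 8181
17th: 8181 + 526 = 8707
18th: 8707 + 526 = 9233
19th: 9233 + 526 = 9759
20th: 9759 + 526 = 10285
21st: 10285 + 526 = 10811
22nd: 10811 + 526 = 11337
23rd: 11337 + 526 = 11863
24th: 11863 + 526 = 12389
25th: 12389 + 526 = 12915
26th: 12915 + 526 = 13441
27th: 13441 + 526 = 13967
28th: 13967 + 526 = 14493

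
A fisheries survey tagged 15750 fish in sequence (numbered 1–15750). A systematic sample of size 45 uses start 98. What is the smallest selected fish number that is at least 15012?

15148

k = 15750/45 = 350
Steps past start: ⌈(15012 − 98)/350⌉ = ⌈14914/350⌉ = 43
Selected fish: 98 + 43×350 = 15148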